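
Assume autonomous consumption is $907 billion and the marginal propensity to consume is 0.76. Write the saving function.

S = -907 + 0.24Y

S = Y − C = Y − (907 + 0.76Y) = -907 + (1 − 0.76)Y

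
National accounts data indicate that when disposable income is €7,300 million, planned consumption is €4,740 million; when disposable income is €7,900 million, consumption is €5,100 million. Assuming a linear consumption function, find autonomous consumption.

a = 360

MPC = ΔC/ΔY = (5100 − 4740)/(7900 − 7300) = 360/600 = 0.6
a = C − MPC·Y = 4740 − 0.6(7300) = 4740 − 4380 = 360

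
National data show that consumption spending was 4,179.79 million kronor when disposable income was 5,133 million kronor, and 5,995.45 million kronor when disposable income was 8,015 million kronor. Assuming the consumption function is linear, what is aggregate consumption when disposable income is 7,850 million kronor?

MPC = (5995.45 − 4179.79)/(8015 − 5133) = 1815.66/2882 = 0.63
a = 4179.79 − 0.63(5133) = 4179.79 − 3233.79 = 946
C = 946 + 0.63(7850) = 946 + 4945.5 = 5891.5

C = 5891.5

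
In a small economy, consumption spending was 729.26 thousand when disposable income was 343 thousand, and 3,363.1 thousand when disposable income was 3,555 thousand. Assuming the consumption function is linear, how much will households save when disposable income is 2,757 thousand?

S = 48.26

MPC = (3363.1 − 729.26)/(3555 − 343) = 2633.84/3212 = 0.82
a = 729.26 − 0.82(343) = 729.26 − 281.26 = 448
C = 448 + 0.82(2757) = 2708.74
S = 2757 − 2708.74 = 48.26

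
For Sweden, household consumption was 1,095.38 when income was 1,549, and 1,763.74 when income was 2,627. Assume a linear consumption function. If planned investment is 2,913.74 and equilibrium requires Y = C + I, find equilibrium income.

MPC = (1763.74 − 1095.38)/(2627 − 1549) = 668.36/1078 = 0.62
a = 1095.38 − 0.62(1549) = 135
Equilibrium: Y = 135 + 0.62Y + 2913.74
0.38Y = 3048.74, so Y = 3048.74/0.38 = 8023

Y = 8023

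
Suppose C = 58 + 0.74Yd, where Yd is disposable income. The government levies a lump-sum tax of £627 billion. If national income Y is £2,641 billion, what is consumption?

C = 1548.36

Yd = Y − T = 2641 − 627 = 2014
C = 58 + 0.74(2014) = 58 + 1490.36 = 1548.36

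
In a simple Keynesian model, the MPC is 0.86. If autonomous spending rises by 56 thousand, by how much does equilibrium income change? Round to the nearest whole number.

ΔY ≈ 400

The multiplier is 1/(1 − MPC) = 1/0.14.
ΔY = 56/0.14 = 400.00 ≈ 400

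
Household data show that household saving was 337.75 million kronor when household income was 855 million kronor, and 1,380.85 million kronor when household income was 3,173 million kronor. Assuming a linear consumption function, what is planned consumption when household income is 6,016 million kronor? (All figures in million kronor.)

C = 3355.8

MPS = ΔS/ΔY = (1380.85 − 337.75)/(3173 − 855) = 1043.1/2318 = 0.45
MPC = 1 − MPS = 0.55
Autonomous saving = 337.75 − 0.45(855) = -47, so a = 47
C = 47 + 0.55(6016) = 47 + 3308.8 = 3355.8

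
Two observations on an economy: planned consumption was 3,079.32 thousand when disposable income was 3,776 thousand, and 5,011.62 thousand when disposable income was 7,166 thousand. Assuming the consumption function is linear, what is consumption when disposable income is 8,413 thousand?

C = 5722.41

MPC = (5011.62 − 3079.32)/(7166 − 3776) = 1932.3/3390 = 0.57
a = 3079.32 − 0.57(3776) = 3079.32 − 2152.32 = 927
C = 927 + 0.57(8413) = 927 + 4795.41 = 5722.41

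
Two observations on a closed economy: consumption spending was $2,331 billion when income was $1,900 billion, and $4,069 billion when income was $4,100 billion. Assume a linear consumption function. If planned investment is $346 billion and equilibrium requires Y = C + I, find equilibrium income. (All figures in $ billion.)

Y = 5600

MPC = (4069 − 2331)/(4100 − 1900) = 1738/2200 = 0.79
a = 2331 − 0.79(1900) = 830
Equilibrium: Y = 830 + 0.79Y + 346
0.21Y = 1176, so Y = 1176/0.21 = 5600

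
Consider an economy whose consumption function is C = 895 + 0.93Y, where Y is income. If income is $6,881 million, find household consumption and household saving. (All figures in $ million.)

C = 7294.33; S = -413.33

C = 895 + 0.93(6881) = 895 + 6399.33 = 7294.33
S = Y − C = 6881 − 7294.33 = -413.33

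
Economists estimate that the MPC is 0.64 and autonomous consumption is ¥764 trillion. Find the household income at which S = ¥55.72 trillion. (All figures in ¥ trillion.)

S = Y − C = -764 + 0.36Y
-764 + 0.36Y = 55.72, so 0.36Y = 819.72 and Y = 2277

Y = 2277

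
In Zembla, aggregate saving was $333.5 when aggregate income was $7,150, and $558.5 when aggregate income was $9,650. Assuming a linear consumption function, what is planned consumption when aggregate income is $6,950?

C = 6634.5

MPS = ΔS/ΔY = (558.5 − 333.5)/(9650 − 7150) = 225/2500 = 0.09
MPC = 1 − MPS = 0.91
Autonomous saving = 333.5 − 0.09(7150) = -310, so a = 310
C = 310 + 0.91(6950) = 310 + 6324.5 = 6634.5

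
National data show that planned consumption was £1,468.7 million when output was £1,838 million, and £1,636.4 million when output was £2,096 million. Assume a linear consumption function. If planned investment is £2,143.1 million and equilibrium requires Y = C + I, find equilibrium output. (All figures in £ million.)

MPC = (1636.4 − 1468.7)/(2096 − 1838) = 167.7/258 = 0.65
a = 1468.7 − 0.65(1838) = 274
Equilibrium: Y = 274 + 0.65Y + 2143.1
0.35Y = 2417.1, so Y = 2417.1/0.35 = 6906

Y = 6906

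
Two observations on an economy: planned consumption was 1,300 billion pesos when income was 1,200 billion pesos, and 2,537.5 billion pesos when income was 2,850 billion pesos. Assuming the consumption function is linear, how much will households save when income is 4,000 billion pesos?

S = 600

MPC = (2537.5 − 1300)/(2850 − 1200) = 1237.5/1650 = 0.75
a = 1300 − 0.75(1200) = 1300 − 900 = 400
C = 400 + 0.75(4000) = 3400
S = 4000 − 3400 = 600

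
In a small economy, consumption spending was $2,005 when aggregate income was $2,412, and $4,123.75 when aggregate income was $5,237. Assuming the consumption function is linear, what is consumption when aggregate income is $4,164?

C = 3319

MPC = (4123.75 − 2005)/(5237 − 2412) = 2118.75/2825 = 0.75
a = 2005 − 0.75(2412) = 2005 − 1809 = 196
C = 196 + 0.75(4164) = 196 + 3123 = 3319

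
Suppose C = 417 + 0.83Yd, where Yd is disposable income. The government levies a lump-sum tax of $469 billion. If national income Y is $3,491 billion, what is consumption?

Yd = Y − T = 3491 − 469 = 3022
C = 417 + 0.83(3022) = 417 + 2508.26 = 2925.26

C = 2925.26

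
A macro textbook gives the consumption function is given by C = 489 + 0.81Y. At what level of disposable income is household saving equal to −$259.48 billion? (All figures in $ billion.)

Y = 1208

S = Y − C = -489 + 0.19Y
-489 + 0.19Y = -259.48, so 0.19Y = 229.52 and Y = 1208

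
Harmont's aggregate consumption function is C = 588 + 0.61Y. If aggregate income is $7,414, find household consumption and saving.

C = 588 + 0.61(7414) = 588 + 4522.54 = 5110.54
S = Y − C = 7414 − 5110.54 = 2303.46

C = 5110.54; S = 2303.46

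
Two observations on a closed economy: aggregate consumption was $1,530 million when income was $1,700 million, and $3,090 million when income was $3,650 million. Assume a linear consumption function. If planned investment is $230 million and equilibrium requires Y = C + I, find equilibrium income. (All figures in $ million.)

MPC = (3090 − 1530)/(3650 − 1700) = 1560/1950 = 0.8
a = 1530 − 0.8(1700) = 170
Equilibrium: Y = 170 + 0.8Y + 230
0.2Y = 400, so Y = 400/0.2 = 2000

Y = 2000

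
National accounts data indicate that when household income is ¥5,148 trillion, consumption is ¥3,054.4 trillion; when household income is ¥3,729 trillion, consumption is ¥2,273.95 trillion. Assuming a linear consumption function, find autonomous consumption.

a = 223

MPC = ΔC/ΔY = (3054.4 − 2273.95)/(5148 − 3729) = 780.45/1419 = 0.55
a = C − MPC·Y = 2273.95 − 0.55(3729) = 2273.95 − 2050.95 = 223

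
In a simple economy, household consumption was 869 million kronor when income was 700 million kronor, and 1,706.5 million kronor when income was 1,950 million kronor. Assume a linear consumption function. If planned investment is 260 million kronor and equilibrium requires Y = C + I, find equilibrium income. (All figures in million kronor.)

MPC = (1706.5 − 869)/(1950 − 700) = 837.5/1250 = 0.67
a = 869 − 0.67(700) = 400
Equilibrium: Y = 400 + 0.67Y + 260
0.33Y = 660, so Y = 660/0.33 = 2000

Y = 2000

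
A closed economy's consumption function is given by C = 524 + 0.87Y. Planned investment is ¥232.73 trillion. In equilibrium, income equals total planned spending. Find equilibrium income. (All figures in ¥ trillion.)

Y = C + I = 524 + 0.87Y + 232.73
Y − 0.87Y = 756.73
0.13Y = 756.73, so Y = 756.73/0.13 = 5821

Y = 5821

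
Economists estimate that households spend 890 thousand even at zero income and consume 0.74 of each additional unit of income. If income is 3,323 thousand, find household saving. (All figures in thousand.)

C = 890 + 0.74(3323) = 890 + 2459.02 = 3349.02
S = Y − C = 3323 − 3349.02 = -26.02

S = -26.02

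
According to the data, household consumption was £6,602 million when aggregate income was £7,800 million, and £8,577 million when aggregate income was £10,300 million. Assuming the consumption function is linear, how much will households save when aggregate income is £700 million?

S = -293

MPC = (8577 − 6602)/(10300 − 7800) = 1975/2500 = 0.79
a = 6602 − 0.79(7800) = 6602 − 6162 = 440
C = 440 + 0.79(700) = 993
S = 700 − 993 = -293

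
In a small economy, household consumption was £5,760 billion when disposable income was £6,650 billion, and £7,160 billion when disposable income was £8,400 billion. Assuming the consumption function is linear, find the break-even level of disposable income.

Y = 2200

MPC = (7160 − 5760)/(8400 − 6650) = 1400/1750 = 0.8
a = 5760 − 0.8(6650) = 5760 − 5320 = 440
Break-even: Y = a/(1−MPC) = 440/0.2 = 2200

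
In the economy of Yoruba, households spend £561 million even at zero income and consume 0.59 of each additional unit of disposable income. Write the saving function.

S = -561 + 0.41Y

S = Y − C = Y − (561 + 0.59Y) = -561 + (1 − 0.59)Y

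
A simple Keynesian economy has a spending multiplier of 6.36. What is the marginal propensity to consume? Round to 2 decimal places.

MPC = 0.84

k = 1/(1 − MPC), so 1 − MPC = 1/k = 1/6.36 = 0.1572
MPC = 1 − 0.1572 = 0.84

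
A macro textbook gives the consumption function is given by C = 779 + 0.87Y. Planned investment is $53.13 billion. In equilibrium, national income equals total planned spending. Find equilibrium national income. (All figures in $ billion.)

Y = C + I = 779 + 0.87Y + 53.13
Y − 0.87Y = 832.13
0.13Y = 832.13, so Y = 832.13/0.13 = 6401

Y = 6401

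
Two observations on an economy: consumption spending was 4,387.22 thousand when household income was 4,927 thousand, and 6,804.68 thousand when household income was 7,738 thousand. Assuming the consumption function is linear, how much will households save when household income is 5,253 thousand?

S = 585.42

MPC = (6804.68 − 4387.22)/(7738 − 4927) = 2417.46/2811 = 0.86
a = 4387.22 − 0.86(4927) = 4387.22 − 4237.22 = 150
C = 150 + 0.86(5253) = 4667.58
S = 5253 − 4667.58 = 585.42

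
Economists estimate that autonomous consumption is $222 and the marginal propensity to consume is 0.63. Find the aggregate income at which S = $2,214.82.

Y = 6586

S = Y − C = -222 + 0.37Y
-222 + 0.37Y = 2214.82, so 0.37Y = 2436.82 and Y = 6586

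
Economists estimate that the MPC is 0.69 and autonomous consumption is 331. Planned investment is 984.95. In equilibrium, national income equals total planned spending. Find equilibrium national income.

Y = C + I = 331 + 0.69Y + 984.95
Y − 0.69Y = 1315.95
0.31Y = 1315.95, so Y = 1315.95/0.31 = 4245

Y = 4245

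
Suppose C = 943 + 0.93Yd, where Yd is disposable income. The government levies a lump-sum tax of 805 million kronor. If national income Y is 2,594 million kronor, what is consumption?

Yd = Y − T = 2594 − 805 = 1789
C = 943 + 0.93(1789) = 943 + 1663.77 = 2606.77

C = 2606.77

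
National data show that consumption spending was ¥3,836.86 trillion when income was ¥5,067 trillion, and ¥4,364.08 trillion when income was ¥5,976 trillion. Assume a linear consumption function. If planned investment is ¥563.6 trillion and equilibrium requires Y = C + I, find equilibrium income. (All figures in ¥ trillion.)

Y = 3480

MPC = (4364.08 − 3836.86)/(5976 − 5067) = 527.22/909 = 0.58
a = 3836.86 − 0.58(5067) = 898
Equilibrium: Y = 898 + 0.58Y + 563.6
0.42Y = 1461.6, so Y = 1461.6/0.42 = 3480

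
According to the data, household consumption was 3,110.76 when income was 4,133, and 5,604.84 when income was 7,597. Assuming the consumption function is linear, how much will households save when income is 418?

MPC = (5604.84 − 3110.76)/(7597 − 4133) = 2494.08/3464 = 0.72
a = 3110.76 − 0.72(4133) = 3110.76 − 2975.76 = 135
C = 135 + 0.72(418) = 435.96
S = 418 − 435.96 = -17.96

S = -17.96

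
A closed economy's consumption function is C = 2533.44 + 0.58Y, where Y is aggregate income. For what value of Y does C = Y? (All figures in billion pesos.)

At break-even, C = Y: 2533.44 + 0.58Y = Y
0.42Y = 2533.44, so Y = 2533.44/0.42 = 6032

Y = 6032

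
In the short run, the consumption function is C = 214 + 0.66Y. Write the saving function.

S = -214 + 0.34Y

S = Y − C = Y − (214 + 0.66Y) = -214 + (1 − 0.66)Y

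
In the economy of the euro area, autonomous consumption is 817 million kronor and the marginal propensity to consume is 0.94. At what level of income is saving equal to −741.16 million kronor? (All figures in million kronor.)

S = Y − C = -817 + 0.06Y
-817 + 0.06Y = -741.16, so 0.06Y = 75.84 and Y = 1264

Y = 1264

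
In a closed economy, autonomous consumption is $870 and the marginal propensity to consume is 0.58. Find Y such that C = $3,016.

Y = 3700

870 + 0.58Y = 3016
0.58Y = 2146, so Y = 2146/0.58 = 3700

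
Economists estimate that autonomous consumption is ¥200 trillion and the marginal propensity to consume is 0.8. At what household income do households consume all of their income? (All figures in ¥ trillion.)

Y = 1000

At break-even, C = Y: 200 + 0.8Y = Y
0.2Y = 200, so Y = 200/0.2 = 1000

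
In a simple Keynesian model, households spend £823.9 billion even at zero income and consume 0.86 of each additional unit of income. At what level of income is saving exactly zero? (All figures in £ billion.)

At break-even, C = Y: 823.9 + 0.86Y = Y
0.14Y = 823.9, so Y = 823.9/0.14 = 5885

Y = 5885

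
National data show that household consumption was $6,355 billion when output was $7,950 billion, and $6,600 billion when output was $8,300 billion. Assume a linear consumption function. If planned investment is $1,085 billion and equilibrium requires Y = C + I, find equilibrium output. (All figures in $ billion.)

Y = 6250

MPC = (6600 − 6355)/(8300 − 7950) = 245/350 = 0.7
a = 6355 − 0.7(7950) = 790
Equilibrium: Y = 790 + 0.7Y + 1085
0.3Y = 1875, so Y = 1875/0.3 = 6250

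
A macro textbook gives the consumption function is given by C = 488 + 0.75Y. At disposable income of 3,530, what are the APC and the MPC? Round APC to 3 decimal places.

APC = 0.888; MPC = 0.75

MPC = 0.75 (the slope of the consumption function)
C = 488 + 0.75(3530) = 3135.5, so APC = 3135.5/3530 = 0.888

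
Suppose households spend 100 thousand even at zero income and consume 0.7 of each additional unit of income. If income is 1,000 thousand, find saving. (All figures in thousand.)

C = 100 + 0.7(1000) = 100 + 700 = 800
S = Y − C = 1000 − 800 = 200

S = 200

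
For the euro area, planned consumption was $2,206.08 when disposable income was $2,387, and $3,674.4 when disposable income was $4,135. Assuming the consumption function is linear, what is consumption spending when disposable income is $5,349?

C = 4694.16

MPC = (3674.4 − 2206.08)/(4135 − 2387) = 1468.32/1748 = 0.84
a = 2206.08 − 0.84(2387) = 2206.08 − 2005.08 = 201
C = 201 + 0.84(5349) = 201 + 4493.16 = 4694.16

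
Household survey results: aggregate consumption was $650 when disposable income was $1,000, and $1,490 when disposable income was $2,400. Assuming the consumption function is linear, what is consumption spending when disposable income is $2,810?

MPC = (1490 − 650)/(2400 − 1000) = 840/1400 = 0.6
a = 650 − 0.6(1000) = 650 − 600 = 50
C = 50 + 0.6(2810) = 50 + 1686 = 1736

C = 1736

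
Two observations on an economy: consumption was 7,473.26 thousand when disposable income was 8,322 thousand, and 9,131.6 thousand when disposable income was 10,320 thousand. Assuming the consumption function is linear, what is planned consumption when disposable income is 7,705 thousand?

C = 6961.15

MPC = (9131.6 − 7473.26)/(10320 − 8322) = 1658.34/1998 = 0.83
a = 7473.26 − 0.83(8322) = 7473.26 − 6907.26 = 566
C = 566 + 0.83(7705) = 566 + 6395.15 = 6961.15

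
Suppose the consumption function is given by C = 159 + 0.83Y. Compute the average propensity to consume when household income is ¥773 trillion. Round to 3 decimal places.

C = 159 + 0.83(773) = 800.59
APC = C/Y = 800.59/773 = 1.036

APC = 1.036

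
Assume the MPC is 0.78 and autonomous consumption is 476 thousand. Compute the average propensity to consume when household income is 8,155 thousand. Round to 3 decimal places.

APC = 0.838

C = 476 + 0.78(8155) = 6836.9
APC = C/Y = 6836.9/8155 = 0.838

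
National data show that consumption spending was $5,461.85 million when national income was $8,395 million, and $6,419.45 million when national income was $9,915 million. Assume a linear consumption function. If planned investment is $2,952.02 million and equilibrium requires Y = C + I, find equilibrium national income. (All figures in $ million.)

MPC = (6419.45 − 5461.85)/(9915 − 8395) = 957.6/1520 = 0.63
a = 5461.85 − 0.63(8395) = 173
Equilibrium: Y = 173 + 0.63Y + 2952.02
0.37Y = 3125.02, so Y = 3125.02/0.37 = 8446

Y = 8446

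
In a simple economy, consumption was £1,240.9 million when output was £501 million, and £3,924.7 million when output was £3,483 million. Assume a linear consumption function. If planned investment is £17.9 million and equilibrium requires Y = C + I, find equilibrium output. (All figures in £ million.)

Y = 8079

MPC = (3924.7 − 1240.9)/(3483 − 501) = 2683.8/2982 = 0.9
a = 1240.9 − 0.9(501) = 790
Equilibrium: Y = 790 + 0.9Y + 17.9
0.1Y = 807.9, so Y = 807.9/0.1 = 8079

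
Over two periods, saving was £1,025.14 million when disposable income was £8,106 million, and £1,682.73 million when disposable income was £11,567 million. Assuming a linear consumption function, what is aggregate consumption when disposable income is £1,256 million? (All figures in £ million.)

MPS = ΔS/ΔY = (1682.73 − 1025.14)/(11567 − 8106) = 657.59/3461 = 0.19
MPC = 1 − MPS = 0.81
Autonomous saving = 1025.14 − 0.19(8106) = -515, so a = 515
C = 515 + 0.81(1256) = 515 + 1017.36 = 1532.36

C = 1532.36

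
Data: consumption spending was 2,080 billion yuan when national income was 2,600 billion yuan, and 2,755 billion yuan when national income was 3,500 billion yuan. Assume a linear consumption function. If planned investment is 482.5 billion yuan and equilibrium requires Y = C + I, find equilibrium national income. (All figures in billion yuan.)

Y = 2450

MPC = (2755 − 2080)/(3500 − 2600) = 675/900 = 0.75
a = 2080 − 0.75(2600) = 130
Equilibrium: Y = 130 + 0.75Y + 482.5
0.25Y = 612.5, so Y = 612.5/0.25 = 2450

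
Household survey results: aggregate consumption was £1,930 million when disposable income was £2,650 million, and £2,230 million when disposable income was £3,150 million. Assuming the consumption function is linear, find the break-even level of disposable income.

Y = 850

MPC = (2230 − 1930)/(3150 − 2650) = 300/500 = 0.6
a = 1930 − 0.6(2650) = 1930 − 1590 = 340
Break-even: Y = a/(1−MPC) = 340/0.4 = 850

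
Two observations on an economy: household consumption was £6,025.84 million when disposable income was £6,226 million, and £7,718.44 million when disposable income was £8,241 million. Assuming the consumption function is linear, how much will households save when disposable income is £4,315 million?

MPC = (7718.44 − 6025.84)/(8241 − 6226) = 1692.6/2015 = 0.84
a = 6025.84 − 0.84(6226) = 6025.84 − 5229.84 = 796
C = 796 + 0.84(4315) = 4420.6
S = 4315 − 4420.6 = -105.6

S = -105.6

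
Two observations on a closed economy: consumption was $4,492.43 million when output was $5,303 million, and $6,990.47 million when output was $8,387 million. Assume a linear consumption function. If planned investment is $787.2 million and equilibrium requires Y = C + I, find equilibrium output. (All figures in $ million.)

Y = 5180

MPC = (6990.47 − 4492.43)/(8387 − 5303) = 2498.04/3084 = 0.81
a = 4492.43 − 0.81(5303) = 197
Equilibrium: Y = 197 + 0.81Y + 787.2
0.19Y = 984.2, so Y = 984.2/0.19 = 5180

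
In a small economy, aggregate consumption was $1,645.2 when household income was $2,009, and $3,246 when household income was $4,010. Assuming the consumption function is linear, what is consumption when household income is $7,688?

MPC = (3246 − 1645.2)/(4010 − 2009) = 1600.8/2001 = 0.8
a = 1645.2 − 0.8(2009) = 1645.2 − 1607.2 = 38
C = 38 + 0.8(7688) = 38 + 6150.4 = 6188.4

C = 6188.4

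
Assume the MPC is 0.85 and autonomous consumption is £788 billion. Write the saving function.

S = Y − C = Y − (788 + 0.85Y) = -788 + (1 − 0.85)Y

S = -788 + 0.15Y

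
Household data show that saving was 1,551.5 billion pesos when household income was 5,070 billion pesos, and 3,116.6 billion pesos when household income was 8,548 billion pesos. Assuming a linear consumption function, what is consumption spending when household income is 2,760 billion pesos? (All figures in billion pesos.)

MPS = ΔS/ΔY = (3116.6 − 1551.5)/(8548 − 5070) = 1565.1/3478 = 0.45
MPC = 1 − MPS = 0.55
Autonomous saving = 1551.5 − 0.45(5070) = -730, so a = 730
C = 730 + 0.55(2760) = 730 + 1518 = 2248

C = 2248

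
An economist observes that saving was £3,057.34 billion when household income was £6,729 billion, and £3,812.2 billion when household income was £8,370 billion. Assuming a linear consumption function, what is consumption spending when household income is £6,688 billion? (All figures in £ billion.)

C = 3649.52

MPS = ΔS/ΔY = (3812.2 − 3057.34)/(8370 − 6729) = 754.86/1641 = 0.46
MPC = 1 − MPS = 0.54
Autonomous saving = 3057.34 − 0.46(6729) = -38, so a = 38
C = 38 + 0.54(6688) = 38 + 3611.52 = 3649.52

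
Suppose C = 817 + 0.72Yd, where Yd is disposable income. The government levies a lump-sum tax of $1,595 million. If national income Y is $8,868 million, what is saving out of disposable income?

S = 1219.44

Yd = Y − T = 8868 − 1595 = 7273
C = 817 + 0.72(7273) = 817 + 5236.56 = 6053.56
S = Yd − C = 7273 − 6053.56 = 1219.44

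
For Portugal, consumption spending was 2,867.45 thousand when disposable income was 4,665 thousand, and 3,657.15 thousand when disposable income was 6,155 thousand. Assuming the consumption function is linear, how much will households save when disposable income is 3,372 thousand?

S = 1189.84

MPC = (3657.15 − 2867.45)/(6155 − 4665) = 789.7/1490 = 0.53
a = 2867.45 − 0.53(4665) = 2867.45 − 2472.45 = 395
C = 395 + 0.53(3372) = 2182.16
S = 3372 − 2182.16 = 1189.84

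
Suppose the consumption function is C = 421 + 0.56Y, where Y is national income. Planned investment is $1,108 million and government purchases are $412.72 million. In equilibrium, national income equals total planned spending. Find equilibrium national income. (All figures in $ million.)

Y = C + I + G = 421 + 0.56Y + 1108 + 412.72
Y − 0.56Y = 1941.72
0.44Y = 1941.72, so Y = 1941.72/0.44 = 4413

Y = 4413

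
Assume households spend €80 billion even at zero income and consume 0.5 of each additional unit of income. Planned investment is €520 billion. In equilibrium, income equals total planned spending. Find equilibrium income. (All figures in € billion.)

Y = 1200

Y = C + I = 80 + 0.5Y + 520
Y − 0.5Y = 600
0.5Y = 600, so Y = 600/0.5 = 1200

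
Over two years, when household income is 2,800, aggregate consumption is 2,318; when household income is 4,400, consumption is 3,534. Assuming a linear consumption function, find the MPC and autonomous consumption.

MPC = ΔC/ΔY = (3534 − 2318)/(4400 − 2800) = 1216/1600 = 0.76
a = C − MPC·Y = 2318 − 0.76(2800) = 2318 − 2128 = 190

MPC = 0.76; a = 190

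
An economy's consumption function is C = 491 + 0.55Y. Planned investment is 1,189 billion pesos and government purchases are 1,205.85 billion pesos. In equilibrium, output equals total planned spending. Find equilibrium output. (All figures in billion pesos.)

Y = 6413

Y = C + I + G = 491 + 0.55Y + 1189 + 1205.85
Y − 0.55Y = 2885.85
0.45Y = 2885.85, so Y = 2885.85/0.45 = 6413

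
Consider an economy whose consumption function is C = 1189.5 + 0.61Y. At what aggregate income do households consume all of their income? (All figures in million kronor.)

Y = 3050

At break-even, C = Y: 1189.5 + 0.61Y = Y
0.39Y = 1189.5, so Y = 1189.5/0.39 = 3050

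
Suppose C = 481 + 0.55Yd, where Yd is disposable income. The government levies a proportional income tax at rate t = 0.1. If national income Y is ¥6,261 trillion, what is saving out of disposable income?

Yd = (1 − 0.1)(6261) = 0.9(6261) = 5634.9
C = 481 + 0.55(5634.9) = 481 + 3099.195 = 3580.195
S = Yd − C = 5634.9 − 3580.195 = 2054.705

S = 2054.705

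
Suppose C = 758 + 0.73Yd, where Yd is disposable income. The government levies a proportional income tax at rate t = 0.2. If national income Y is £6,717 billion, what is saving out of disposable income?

S = 692.872

Yd = (1 − 0.2)(6717) = 0.8(6717) = 5373.6
C = 758 + 0.73(5373.6) = 758 + 3922.728 = 4680.728
S = Yd − C = 5373.6 − 4680.728 = 692.872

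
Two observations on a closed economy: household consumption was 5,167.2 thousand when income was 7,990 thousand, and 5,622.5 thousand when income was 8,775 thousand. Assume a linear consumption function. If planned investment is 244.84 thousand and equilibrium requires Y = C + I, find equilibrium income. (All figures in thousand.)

Y = 1852

MPC = (5622.5 − 5167.2)/(8775 − 7990) = 455.3/785 = 0.58
a = 5167.2 − 0.58(7990) = 533
Equilibrium: Y = 533 + 0.58Y + 244.84
0.42Y = 777.84, so Y = 777.84/0.42 = 1852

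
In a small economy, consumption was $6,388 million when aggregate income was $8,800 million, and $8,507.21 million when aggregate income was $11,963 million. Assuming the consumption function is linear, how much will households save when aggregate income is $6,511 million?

S = 1656.63

MPC = (8507.21 − 6388)/(11963 − 8800) = 2119.21/3163 = 0.67
a = 6388 − 0.67(8800) = 6388 − 5896 = 492
C = 492 + 0.67(6511) = 4854.37
S = 6511 − 4854.37 = 1656.63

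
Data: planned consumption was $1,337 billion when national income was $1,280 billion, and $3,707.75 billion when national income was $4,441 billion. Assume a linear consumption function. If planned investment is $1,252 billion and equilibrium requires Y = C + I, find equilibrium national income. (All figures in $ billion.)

MPC = (3707.75 − 1337)/(4441 − 1280) = 2370.75/3161 = 0.75
a = 1337 − 0.75(1280) = 377
Equilibrium: Y = 377 + 0.75Y + 1252
0.25Y = 1629, so Y = 1629/0.25 = 6516

Y = 6516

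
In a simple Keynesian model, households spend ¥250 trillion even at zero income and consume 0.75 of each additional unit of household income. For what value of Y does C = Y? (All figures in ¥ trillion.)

At break-even, C = Y: 250 + 0.75Y = Y
0.25Y = 250, so Y = 250/0.25 = 1000

Y = 1000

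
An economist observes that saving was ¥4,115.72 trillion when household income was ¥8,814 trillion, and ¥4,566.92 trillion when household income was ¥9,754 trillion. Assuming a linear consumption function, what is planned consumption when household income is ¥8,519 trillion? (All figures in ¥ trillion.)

C = 4544.88

MPS = ΔS/ΔY = (4566.92 − 4115.72)/(9754 − 8814) = 451.2/940 = 0.48
MPC = 1 − MPS = 0.52
Autonomous saving = 4115.72 − 0.48(8814) = -115, so a = 115
C = 115 + 0.52(8519) = 115 + 4429.88 = 4544.88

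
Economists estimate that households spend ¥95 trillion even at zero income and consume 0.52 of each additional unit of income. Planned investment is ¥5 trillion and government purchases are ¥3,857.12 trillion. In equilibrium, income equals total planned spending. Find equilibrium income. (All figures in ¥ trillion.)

Y = 8244

Y = C + I + G = 95 + 0.52Y + 5 + 3857.12
Y − 0.52Y = 3957.12
0.48Y = 3957.12, so Y = 3957.12/0.48 = 8244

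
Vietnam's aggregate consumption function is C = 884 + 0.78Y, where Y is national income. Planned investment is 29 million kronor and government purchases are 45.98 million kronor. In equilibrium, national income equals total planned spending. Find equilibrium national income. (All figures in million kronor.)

Y = 4359

Y = C + I + G = 884 + 0.78Y + 29 + 45.98
Y − 0.78Y = 958.98
0.22Y = 958.98, so Y = 958.98/0.22 = 4359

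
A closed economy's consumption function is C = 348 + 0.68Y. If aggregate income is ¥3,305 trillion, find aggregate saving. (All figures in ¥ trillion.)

C = 348 + 0.68(3305) = 348 + 2247.4 = 2595.4
S = Y − C = 3305 − 2595.4 = 709.6

S = 709.6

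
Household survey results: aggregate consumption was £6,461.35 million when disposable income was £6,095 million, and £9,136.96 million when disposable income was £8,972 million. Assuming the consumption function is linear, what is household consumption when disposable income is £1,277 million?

C = 1980.61

MPC = (9136.96 − 6461.35)/(8972 − 6095) = 2675.61/2877 = 0.93
a = 6461.35 − 0.93(6095) = 6461.35 − 5668.35 = 793
C = 793 + 0.93(1277) = 793 + 1187.61 = 1980.61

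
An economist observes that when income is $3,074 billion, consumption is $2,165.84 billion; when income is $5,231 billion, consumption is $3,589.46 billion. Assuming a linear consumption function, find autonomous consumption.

a = 137

MPC = ΔC/ΔY = (3589.46 − 2165.84)/(5231 − 3074) = 1423.62/2157 = 0.66
a = C − MPC·Y = 2165.84 − 0.66(3074) = 2165.84 − 2028.84 = 137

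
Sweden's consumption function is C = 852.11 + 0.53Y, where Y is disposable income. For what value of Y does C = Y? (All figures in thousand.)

At break-even, C = Y: 852.11 + 0.53Y = Y
0.47Y = 852.11, so Y = 852.11/0.47 = 1813

Y = 1813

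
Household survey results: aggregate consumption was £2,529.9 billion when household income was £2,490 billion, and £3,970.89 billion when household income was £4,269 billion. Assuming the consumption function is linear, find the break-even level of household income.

MPC = (3970.89 − 2529.9)/(4269 − 2490) = 1440.99/1779 = 0.81
a = 2529.9 − 0.81(2490) = 2529.9 − 2016.9 = 513
Break-even: Y = a/(1−MPC) = 513/0.19 = 2700

Y = 2700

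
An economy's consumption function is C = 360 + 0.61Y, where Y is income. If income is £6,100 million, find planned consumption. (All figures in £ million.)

C = 360 + 0.61(6100) = 360 + 3721 = 4081

C = 4081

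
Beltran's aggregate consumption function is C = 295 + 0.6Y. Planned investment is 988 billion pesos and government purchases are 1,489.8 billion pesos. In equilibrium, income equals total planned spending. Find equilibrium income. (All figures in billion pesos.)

Y = C + I + G = 295 + 0.6Y + 988 + 1489.8
Y − 0.6Y = 2772.8
0.4Y = 2772.8, so Y = 2772.8/0.4 = 6932

Y = 6932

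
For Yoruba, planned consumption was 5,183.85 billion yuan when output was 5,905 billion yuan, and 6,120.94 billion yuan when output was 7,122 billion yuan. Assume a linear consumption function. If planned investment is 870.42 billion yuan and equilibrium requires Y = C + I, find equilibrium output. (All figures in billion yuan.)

Y = 6554

MPC = (6120.94 − 5183.85)/(7122 − 5905) = 937.09/1217 = 0.77
a = 5183.85 − 0.77(5905) = 637
Equilibrium: Y = 637 + 0.77Y + 870.42
0.23Y = 1507.42, so Y = 1507.42/0.23 = 6554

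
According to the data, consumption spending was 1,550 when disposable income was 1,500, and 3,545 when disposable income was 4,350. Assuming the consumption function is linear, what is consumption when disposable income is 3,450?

C = 2915

MPC = (3545 − 1550)/(4350 − 1500) = 1995/2850 = 0.7
a = 1550 − 0.7(1500) = 1550 − 1050 = 500
C = 500 + 0.7(3450) = 500 + 2415 = 2915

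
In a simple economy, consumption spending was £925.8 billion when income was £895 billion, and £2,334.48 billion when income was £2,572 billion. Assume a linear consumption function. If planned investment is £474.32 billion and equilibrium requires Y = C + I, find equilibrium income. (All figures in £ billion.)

Y = 4052

MPC = (2334.48 − 925.8)/(2572 − 895) = 1408.68/1677 = 0.84
a = 925.8 − 0.84(895) = 174
Equilibrium: Y = 174 + 0.84Y + 474.32
0.16Y = 648.32, so Y = 648.32/0.16 = 4052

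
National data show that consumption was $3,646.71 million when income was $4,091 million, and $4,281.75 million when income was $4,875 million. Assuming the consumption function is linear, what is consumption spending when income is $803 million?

MPC = (4281.75 − 3646.71)/(4875 − 4091) = 635.04/784 = 0.81
a = 3646.71 − 0.81(4091) = 3646.71 − 3313.71 = 333
C = 333 + 0.81(803) = 333 + 650.43 = 983.43

C = 983.43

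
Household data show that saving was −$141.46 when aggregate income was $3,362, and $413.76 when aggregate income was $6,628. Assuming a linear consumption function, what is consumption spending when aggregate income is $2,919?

C = 3135.77

MPS = ΔS/ΔY = (413.76 − (-141.46))/(6628 − 3362) = 555.22/3266 = 0.17
MPC = 1 − MPS = 0.83
Autonomous saving = -141.46 − 0.17(3362) = -713, so a = 713
C = 713 + 0.83(2919) = 713 + 2422.77 = 3135.77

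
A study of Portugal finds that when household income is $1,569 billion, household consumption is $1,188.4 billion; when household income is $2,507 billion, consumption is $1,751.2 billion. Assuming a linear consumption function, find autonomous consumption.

MPC = ΔC/ΔY = (1751.2 − 1188.4)/(2507 − 1569) = 562.8/938 = 0.6
a = C − MPC·Y = 1188.4 − 0.6(1569) = 1188.4 − 941.4 = 247

a = 247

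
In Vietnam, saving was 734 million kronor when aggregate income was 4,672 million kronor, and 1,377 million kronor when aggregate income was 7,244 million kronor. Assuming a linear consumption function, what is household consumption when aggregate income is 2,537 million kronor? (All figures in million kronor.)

MPS = ΔS/ΔY = (1377 − 734)/(7244 − 4672) = 643/2572 = 0.25
MPC = 1 − MPS = 0.75
Autonomous saving = 734 − 0.25(4672) = -434, so a = 434
C = 434 + 0.75(2537) = 434 + 1902.75 = 2336.75

C = 2336.75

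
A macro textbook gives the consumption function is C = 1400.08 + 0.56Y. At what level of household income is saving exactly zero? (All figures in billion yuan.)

At break-even, C = Y: 1400.08 + 0.56Y = Y
0.44Y = 1400.08, so Y = 1400.08/0.44 = 3182

Y = 3182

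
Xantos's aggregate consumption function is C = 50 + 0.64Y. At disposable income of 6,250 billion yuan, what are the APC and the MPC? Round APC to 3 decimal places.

APC = 0.648; MPC = 0.64

MPC = 0.64 (the slope of the consumption function)
C = 50 + 0.64(6250) = 4050, so APC = 4050/6250 = 0.648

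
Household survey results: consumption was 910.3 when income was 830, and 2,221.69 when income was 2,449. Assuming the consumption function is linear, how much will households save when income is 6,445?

MPC = (2221.69 − 910.3)/(2449 − 830) = 1311.39/1619 = 0.81
a = 910.3 − 0.81(830) = 910.3 − 672.3 = 238
C = 238 + 0.81(6445) = 5458.45
S = 6445 − 5458.45 = 986.55

S = 986.55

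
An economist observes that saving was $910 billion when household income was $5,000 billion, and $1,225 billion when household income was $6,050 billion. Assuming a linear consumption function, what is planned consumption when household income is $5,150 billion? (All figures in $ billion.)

MPS = ΔS/ΔY = (1225 − 910)/(6050 − 5000) = 315/1050 = 0.3
MPC = 1 − MPS = 0.7
Autonomous saving = 910 − 0.3(5000) = -590, so a = 590
C = 590 + 0.7(5150) = 590 + 3605 = 4195

C = 4195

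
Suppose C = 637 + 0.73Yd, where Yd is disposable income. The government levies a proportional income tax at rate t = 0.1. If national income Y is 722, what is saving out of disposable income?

Yd = (1 − 0.1)(722) = 0.9(722) = 649.8
C = 637 + 0.73(649.8) = 637 + 474.354 = 1111.354
S = Yd − C = 649.8 − 1111.354 = -461.554

S = -461.554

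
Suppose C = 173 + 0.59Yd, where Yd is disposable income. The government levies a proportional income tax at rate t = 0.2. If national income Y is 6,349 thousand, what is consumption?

Yd = (1 − 0.2)(6349) = 0.8(6349) = 5079.2
C = 173 + 0.59(5079.2) = 173 + 2996.728 = 3169.728

C = 3169.728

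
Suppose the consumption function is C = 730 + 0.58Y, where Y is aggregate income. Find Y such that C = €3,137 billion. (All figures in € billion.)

Y = 4150

730 + 0.58Y = 3137
0.58Y = 2407, so Y = 2407/0.58 = 4150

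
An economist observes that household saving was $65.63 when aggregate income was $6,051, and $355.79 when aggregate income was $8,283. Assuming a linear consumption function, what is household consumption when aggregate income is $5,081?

C = 5141.47

MPS = ΔS/ΔY = (355.79 − 65.63)/(8283 − 6051) = 290.16/2232 = 0.13
MPC = 1 − MPS = 0.87
Autonomous saving = 65.63 − 0.13(6051) = -721, so a = 721
C = 721 + 0.87(5081) = 721 + 4420.47 = 5141.47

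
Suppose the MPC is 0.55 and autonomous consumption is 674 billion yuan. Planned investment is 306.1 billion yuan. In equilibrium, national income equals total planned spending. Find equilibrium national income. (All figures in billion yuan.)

Y = 2178

Y = C + I = 674 + 0.55Y + 306.1
Y − 0.55Y = 980.1
0.45Y = 980.1, so Y = 980.1/0.45 = 2178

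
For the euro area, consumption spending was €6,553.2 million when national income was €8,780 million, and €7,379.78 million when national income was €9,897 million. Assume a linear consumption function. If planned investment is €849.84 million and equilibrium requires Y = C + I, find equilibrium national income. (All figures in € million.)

Y = 3484

MPC = (7379.78 − 6553.2)/(9897 − 8780) = 826.58/1117 = 0.74
a = 6553.2 − 0.74(8780) = 56
Equilibrium: Y = 56 + 0.74Y + 849.84
0.26Y = 905.84, so Y = 905.84/0.26 = 3484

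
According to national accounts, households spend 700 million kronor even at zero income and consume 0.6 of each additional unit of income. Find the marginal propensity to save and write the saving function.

MPS = 0.4; S = -700 + 0.4Y

MPS = 1 − MPC = 1 − 0.6 = 0.4
S = Y − C = -700 + 0.4Y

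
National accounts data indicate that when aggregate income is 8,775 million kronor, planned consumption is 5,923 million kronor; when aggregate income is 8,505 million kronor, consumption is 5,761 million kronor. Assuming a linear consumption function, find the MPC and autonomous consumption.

MPC = ΔC/ΔY = (5923 − 5761)/(8775 − 8505) = 162/270 = 0.6
a = C − MPC·Y = 5761 − 0.6(8505) = 5761 − 5103 = 658

MPC = 0.6; a = 658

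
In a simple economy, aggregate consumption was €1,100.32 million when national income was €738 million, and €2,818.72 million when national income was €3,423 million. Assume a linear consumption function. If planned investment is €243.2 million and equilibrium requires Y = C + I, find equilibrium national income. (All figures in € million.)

MPC = (2818.72 − 1100.32)/(3423 − 738) = 1718.4/2685 = 0.64
a = 1100.32 − 0.64(738) = 628
Equilibrium: Y = 628 + 0.64Y + 243.2
0.36Y = 871.2, so Y = 871.2/0.36 = 2420

Y = 2420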